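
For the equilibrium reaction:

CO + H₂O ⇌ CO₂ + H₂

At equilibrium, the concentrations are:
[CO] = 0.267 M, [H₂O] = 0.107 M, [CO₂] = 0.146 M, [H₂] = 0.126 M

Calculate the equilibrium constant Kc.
K_c = 0.6439

Kc = ([CO₂] × [H₂]) / ([CO] × [H₂O])
   = ((0.146)·(0.126)) / ((0.267)·(0.107))
   = 0.018396 / 0.028569 = 0.6439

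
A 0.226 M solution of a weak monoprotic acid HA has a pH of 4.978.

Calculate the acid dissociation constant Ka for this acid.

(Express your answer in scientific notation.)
K_a = 4.90e-10

[H⁺] = 10^(−pH) = 10^(−4.978) = 1.052e-05 M. For HA ⇌ H⁺ + A⁻, Ka = x²/(C − x) = (1.052e-05)²/(0.226 − 1.052e-05) = 4.90e-10.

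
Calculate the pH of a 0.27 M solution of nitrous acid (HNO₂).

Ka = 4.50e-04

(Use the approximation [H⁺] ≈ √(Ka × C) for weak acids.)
pH = 1.96

[H⁺] = √(Ka × C) = √(4.50e-04 × 0.27) = 1.1023e-02. pH = -log(1.1023e-02)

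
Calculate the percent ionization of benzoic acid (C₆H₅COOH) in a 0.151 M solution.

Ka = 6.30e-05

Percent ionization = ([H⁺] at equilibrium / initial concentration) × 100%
Percent ionization = 2.02%

Let x = [H⁺]. Ka = x²/(C - x) ⇒ x² + (6.30e-05)x - (6.30e-05)(0.151) = 0. x = 3.0530e-03. Percent = (3.0530e-03/0.151) × 100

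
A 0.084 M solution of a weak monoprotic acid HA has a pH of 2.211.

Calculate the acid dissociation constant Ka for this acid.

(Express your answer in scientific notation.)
K_a = 4.86e-04

[H⁺] = 10^(−pH) = 10^(−2.211) = 6.152e-03 M. For HA ⇌ H⁺ + A⁻, Ka = x²/(C − x) = (6.152e-03)²/(0.084 − 6.152e-03) = 4.86e-04.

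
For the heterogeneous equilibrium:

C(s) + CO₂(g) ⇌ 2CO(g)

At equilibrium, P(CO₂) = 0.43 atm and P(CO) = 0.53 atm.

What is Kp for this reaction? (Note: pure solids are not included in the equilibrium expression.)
K_p = 0.653

Solid C is excluded.
Kp = P(CO)²/P(CO₂) = (0.53)²/0.43 = 0.2809/0.43 = 0.653.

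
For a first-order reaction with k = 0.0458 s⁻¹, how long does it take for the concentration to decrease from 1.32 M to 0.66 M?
15.13 s

From ln[A] = ln[A]₀ - k·t: t = ln([A]₀/[A])/k = ln(1.32/0.66)/0.0458 = ln(2.0000)/0.0458 = 0.6931/0.0458 = 15.13 s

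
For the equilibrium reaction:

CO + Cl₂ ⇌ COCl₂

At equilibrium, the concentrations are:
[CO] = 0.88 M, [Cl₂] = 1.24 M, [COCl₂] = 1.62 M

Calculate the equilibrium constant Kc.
K_c = 1.4846

Kc = ([COCl₂]) / ([CO] × [Cl₂])
   = ((1.62)) / ((0.88)·(1.24))
   = 1.62 / 1.0912 = 1.4846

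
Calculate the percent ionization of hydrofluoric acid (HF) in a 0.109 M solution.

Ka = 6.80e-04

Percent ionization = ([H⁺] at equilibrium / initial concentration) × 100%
Percent ionization = 7.59%

Let x = [H⁺]. Ka = x²/(C - x) ⇒ x² + (6.80e-04)x - (6.80e-04)(0.109) = 0. x = 8.2760e-03. Percent = (8.2760e-03/0.109) × 100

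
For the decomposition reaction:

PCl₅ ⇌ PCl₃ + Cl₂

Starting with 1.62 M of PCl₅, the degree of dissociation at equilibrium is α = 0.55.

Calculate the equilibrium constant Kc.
K_c = 1.0890

x = α·[A]₀ = 0.55 × 1.62 = 0.891 M dissociated.
At eq: [PCl₅] = 1.62 − 0.891 = 0.729 M; [PCl₃] = [Cl₂] = x = 0.891 M.
Kc = [PCl₃][Cl₂]/[PCl₅] = (0.891)²/0.729 = 1.089.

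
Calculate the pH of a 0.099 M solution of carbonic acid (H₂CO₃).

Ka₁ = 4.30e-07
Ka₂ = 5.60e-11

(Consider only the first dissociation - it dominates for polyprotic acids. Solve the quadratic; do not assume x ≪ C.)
pH = 3.69

x² + Ka₁·x − Ka₁·C = 0 with Ka₁ = 4.30e-07, C = 0.099.
x = (−Ka₁ + √(Ka₁² + 4·Ka₁·C))/2 = 2.0611e-04 M, so pH = 3.69.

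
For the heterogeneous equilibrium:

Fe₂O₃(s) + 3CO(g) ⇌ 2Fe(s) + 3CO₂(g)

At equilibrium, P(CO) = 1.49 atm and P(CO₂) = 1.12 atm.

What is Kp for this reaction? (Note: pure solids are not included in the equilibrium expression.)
K_p = 0.425

Solids (Fe₂O₃, Fe) are excluded.
Kp = P(CO₂)³/P(CO)³ = (1.12)³/(1.49)³ = 1.405/3.308 = 0.425.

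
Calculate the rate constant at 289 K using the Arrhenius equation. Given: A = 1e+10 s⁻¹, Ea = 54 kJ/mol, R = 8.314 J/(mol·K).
1.74e+00 s⁻¹

k = A·exp(-Ea/(R·T)) = 1e+10·exp(-54000/(8.314·289)) = 1e+10·exp(-22.4743) = 1e+10·1.7360e-10 = 1.74e+00 s⁻¹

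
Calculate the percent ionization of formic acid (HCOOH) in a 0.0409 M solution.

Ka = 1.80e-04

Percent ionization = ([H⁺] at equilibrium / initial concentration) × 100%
Percent ionization = 6.42%

Let x = [H⁺]. Ka = x²/(C - x) ⇒ x² + (1.80e-04)x - (1.80e-04)(0.0409) = 0. x = 2.6248e-03. Percent = (2.6248e-03/0.0409) × 100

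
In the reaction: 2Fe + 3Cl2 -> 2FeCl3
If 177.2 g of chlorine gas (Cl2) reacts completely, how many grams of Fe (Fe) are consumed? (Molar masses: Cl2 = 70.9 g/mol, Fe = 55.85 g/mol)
Moles of Cl2 = 177.2 g ÷ 70.9 g/mol = 2.49929 mol
Mole ratio: 2 mol Fe / 3 mol Cl2
Moles of Fe = 2.49929 × (2/3) = 1.6662 mol
Mass of Fe = 1.6662 mol × 55.85 g/mol = 93.06 g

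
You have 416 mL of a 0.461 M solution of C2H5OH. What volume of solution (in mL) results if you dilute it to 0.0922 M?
Using M₁V₁ = M₂V₂:
0.461 × 416 = 0.0922 × V₂
V₂ = (0.461 × 416) / 0.0922 = 2080 mL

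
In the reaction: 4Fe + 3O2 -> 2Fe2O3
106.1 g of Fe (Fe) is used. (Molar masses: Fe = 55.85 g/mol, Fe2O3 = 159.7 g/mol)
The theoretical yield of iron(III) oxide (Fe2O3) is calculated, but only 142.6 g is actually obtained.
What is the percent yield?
Moles of Fe = 106.1 g ÷ 55.85 g/mol = 1.89973 mol
Mole ratio: 2 mol Fe2O3 / 4 mol Fe
Moles of Fe2O3 = 1.89973 × (2/4) = 0.949866 mol
Theoretical yield = 0.949866 mol × 159.7 g/mol = 151.69 g
Actual yield = 142.6 g
Percent yield = (142.6 / 151.69) × 100% = 94.0%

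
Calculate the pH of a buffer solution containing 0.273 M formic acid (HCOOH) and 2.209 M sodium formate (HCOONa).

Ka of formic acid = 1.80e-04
pH = 4.65

pKa = -log(1.80e-04) = 3.74. pH = pKa + log([A⁻]/[HA]) = 3.74 + log(2.209/0.273)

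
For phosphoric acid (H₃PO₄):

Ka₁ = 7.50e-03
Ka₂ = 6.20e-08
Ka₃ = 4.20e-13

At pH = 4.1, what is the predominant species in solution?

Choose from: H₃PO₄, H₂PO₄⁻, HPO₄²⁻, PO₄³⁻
H₂PO₄⁻

pKa1 = 2.12, pKa2 = 7.21, pKa3 = 12.38. Each pKa is the crossover between adjacent species; pH = 4.1 lies in the region where H₂PO₄⁻ predominates.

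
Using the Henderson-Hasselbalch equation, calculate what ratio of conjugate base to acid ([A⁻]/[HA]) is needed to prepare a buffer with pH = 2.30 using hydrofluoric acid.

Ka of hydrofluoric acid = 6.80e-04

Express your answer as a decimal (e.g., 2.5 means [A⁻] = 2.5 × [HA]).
[A⁻]/[HA] = 0.136

pKa = −log(6.80e-04) = 3.1675. pH = pKa + log([A⁻]/[HA]). 2.30 = 3.1675 + log(ratio). log(ratio) = 2.30 − 3.1675 = -0.8675. ratio = 10^(-0.8675) = 0.136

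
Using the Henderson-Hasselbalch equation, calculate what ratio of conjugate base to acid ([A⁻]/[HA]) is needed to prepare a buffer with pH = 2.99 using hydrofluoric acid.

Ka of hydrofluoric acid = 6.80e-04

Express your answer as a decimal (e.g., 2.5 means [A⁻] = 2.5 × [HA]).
[A⁻]/[HA] = 0.665

pKa = −log(6.80e-04) = 3.1675. pH = pKa + log([A⁻]/[HA]). 2.99 = 3.1675 + log(ratio). log(ratio) = 2.99 − 3.1675 = -0.1775. ratio = 10^(-0.1775) = 0.665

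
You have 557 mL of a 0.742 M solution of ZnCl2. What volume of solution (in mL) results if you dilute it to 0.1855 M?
Using M₁V₁ = M₂V₂:
0.742 × 557 = 0.1855 × V₂
V₂ = (0.742 × 557) / 0.1855 = 2228 mL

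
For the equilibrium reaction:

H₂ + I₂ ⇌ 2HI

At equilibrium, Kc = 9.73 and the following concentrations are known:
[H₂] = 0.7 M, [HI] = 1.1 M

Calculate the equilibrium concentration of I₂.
[I₂] = 0.1777 M

Kc = ([HI]^2) / ([H₂] × [I₂]) = 9.73
[I₂]^1 = (product terms)/(Kc · other reactant terms) = 1.21 / (9.73 · 0.7) = 0.17765
[I₂] = 0.1777 M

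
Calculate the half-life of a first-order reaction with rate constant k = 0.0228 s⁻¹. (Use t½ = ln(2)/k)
30.40 s

t½ = ln(2)/k = 0.6931/0.0228 = 30.40 s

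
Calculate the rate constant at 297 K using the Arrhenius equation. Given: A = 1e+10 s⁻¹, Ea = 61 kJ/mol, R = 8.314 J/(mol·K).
1.87e-01 s⁻¹

k = A·exp(-Ea/(R·T)) = 1e+10·exp(-61000/(8.314·297)) = 1e+10·exp(-24.7038) = 1e+10·1.8676e-11 = 1.87e-01 s⁻¹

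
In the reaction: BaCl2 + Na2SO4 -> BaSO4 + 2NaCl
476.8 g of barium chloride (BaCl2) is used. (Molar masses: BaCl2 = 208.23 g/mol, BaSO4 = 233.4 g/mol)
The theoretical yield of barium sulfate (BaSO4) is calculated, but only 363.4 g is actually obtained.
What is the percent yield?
Moles of BaCl2 = 476.8 g ÷ 208.23 g/mol = 2.28978 mol
Mole ratio: 1 mol BaSO4 / 1 mol BaCl2
Moles of BaSO4 = 2.28978 × (1/1) = 2.28978 mol
Theoretical yield = 2.28978 mol × 233.4 g/mol = 534.43 g
Actual yield = 363.4 g
Percent yield = (363.4 / 534.43) × 100% = 68.0%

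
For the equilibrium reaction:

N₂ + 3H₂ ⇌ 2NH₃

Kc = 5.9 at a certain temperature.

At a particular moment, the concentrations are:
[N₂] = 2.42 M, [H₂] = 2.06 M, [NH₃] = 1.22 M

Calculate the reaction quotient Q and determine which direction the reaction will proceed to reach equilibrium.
Q = 0.070, Q < K, reaction proceeds forward (toward products)

Q = ([NH₃]^2) / ([N₂] × [H₂]^3)
  = ((1.22)^2) / ((2.42)·(2.06)^3) = 1.4884/21.155 = 0.07036
Since Q = 0.07036 < Kc = 5.9, the reaction proceeds forward (toward products) to reach equilibrium.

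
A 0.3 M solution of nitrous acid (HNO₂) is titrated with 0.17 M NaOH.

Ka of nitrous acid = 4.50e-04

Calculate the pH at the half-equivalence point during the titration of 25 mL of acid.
pH = pKa = 3.35

At the half-equivalence point, [HA] = [A⁻], so by Henderson–Hasselbalch pH = pKa + log(1) = pKa.
pKa = −log(4.50e-04) = 3.35.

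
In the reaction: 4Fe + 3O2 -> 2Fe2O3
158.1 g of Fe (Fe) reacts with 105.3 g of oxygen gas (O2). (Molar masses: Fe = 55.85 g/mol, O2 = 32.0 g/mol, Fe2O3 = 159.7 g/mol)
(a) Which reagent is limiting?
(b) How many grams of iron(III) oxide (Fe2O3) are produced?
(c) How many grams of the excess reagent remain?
(a) Fe, (b) 226 g, (c) 37.36 g

Moles of Fe = 158.1 g ÷ 55.85 g/mol = 2.8308 mol
Moles of O2 = 105.3 g ÷ 32.0 g/mol = 3.29062 mol
Moles ÷ coefficient: Fe: 2.8308/4 = 0.7077, O2: 3.29062/3 = 1.097
(a) Fe has the smaller value, so Fe is the limiting reagent.
(b) Moles of Fe2O3 = 2.8308 mol Fe × (2/4) = 1.4154 mol; mass = 1.4154 mol × 159.7 g/mol = 226 g
(c) O2 consumed = 2.8308 × (3/4) = 2.1231 mol; remaining = 3.29062 − 2.1231 = 1.16753 mol; mass = 1.16753 mol × 32.0 g/mol = 37.36 g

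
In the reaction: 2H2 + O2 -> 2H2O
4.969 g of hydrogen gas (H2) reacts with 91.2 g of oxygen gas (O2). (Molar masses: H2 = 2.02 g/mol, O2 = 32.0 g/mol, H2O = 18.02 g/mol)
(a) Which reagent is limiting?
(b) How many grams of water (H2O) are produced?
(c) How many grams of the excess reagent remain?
(a) H2, (b) 44.33 g, (c) 51.84 g

Moles of H2 = 4.969 g ÷ 2.02 g/mol = 2.4599 mol
Moles of O2 = 91.2 g ÷ 32.0 g/mol = 2.85 mol
Moles ÷ coefficient: H2: 2.4599/2 = 1.23, O2: 2.85/1 = 2.85
(a) H2 has the smaller value, so H2 is the limiting reagent.
(b) Moles of H2O = 2.4599 mol H2 × (2/2) = 2.4599 mol; mass = 2.4599 mol × 18.02 g/mol = 44.33 g
(c) O2 consumed = 2.4599 × (1/2) = 1.22995 mol; remaining = 2.85 − 1.22995 = 1.62005 mol; mass = 1.62005 mol × 32.0 g/mol = 51.84 g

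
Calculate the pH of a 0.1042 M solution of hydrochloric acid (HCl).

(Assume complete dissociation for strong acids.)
pH = 0.98

[H⁺] = 0.1042 M for strong acid. pH = -log[H⁺] = -log(0.1042)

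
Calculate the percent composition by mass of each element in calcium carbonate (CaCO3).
Ca: 40.04%, C: 12.00%, O: 47.96%

Molar mass of CaCO3 = 100.09 g/mol
% Ca = (1 × 40.08) / 100.09 × 100% = 40.08 / 100.09 × 100% = 40.04%
% C = (1 × 12.01) / 100.09 × 100% = 12.01 / 100.09 × 100% = 12.00%
% O = (3 × 16.0) / 100.09 × 100% = 48 / 100.09 × 100% = 47.96%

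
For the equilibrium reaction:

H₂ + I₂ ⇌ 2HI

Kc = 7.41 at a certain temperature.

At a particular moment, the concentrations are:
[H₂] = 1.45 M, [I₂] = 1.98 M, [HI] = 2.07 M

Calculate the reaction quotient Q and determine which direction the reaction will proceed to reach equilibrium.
Q = 1.492, Q < K, reaction proceeds forward (toward products)

Q = ([HI]^2) / ([H₂] × [I₂])
  = ((2.07)^2) / ((1.45)·(1.98)) = 4.2849/2.871 = 1.492
Since Q = 1.492 < Kc = 7.41, the reaction proceeds forward (toward products) to reach equilibrium.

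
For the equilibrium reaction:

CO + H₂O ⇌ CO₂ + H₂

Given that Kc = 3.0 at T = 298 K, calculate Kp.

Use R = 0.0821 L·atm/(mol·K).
K_p = 3.0000

Δn = (moles gaseous products) − (moles gaseous reactants) = 0
T = 298 K; RT = 0.0821 × 298 = 24.4658
Kp = Kc·(RT)^Δn = 3.0 × (24.4658)^0 = 3.0 × 1 = 3.0000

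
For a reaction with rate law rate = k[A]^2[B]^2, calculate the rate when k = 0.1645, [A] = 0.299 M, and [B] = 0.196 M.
0.000565 M/s

rate = k·[A]^2·[B]^2 = 0.1645·(0.299)^2·(0.196)^2 = 0.1645·0.089401·0.038416 = 0.000565 M/s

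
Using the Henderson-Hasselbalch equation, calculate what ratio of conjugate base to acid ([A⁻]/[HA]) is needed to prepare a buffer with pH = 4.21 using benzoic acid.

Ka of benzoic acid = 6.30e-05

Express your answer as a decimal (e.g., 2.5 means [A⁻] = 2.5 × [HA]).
[A⁻]/[HA] = 1.022

pKa = −log(6.30e-05) = 4.2007. pH = pKa + log([A⁻]/[HA]). 4.21 = 4.2007 + log(ratio). log(ratio) = 4.21 − 4.2007 = 0.0093. ratio = 10^(0.0093) = 1.022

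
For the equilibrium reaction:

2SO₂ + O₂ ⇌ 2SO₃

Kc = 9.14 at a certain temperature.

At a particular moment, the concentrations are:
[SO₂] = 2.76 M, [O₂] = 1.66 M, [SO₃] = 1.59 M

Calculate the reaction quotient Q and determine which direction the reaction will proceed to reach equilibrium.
Q = 0.200, Q < K, reaction proceeds forward (toward products)

Q = ([SO₃]^2) / ([SO₂]^2 × [O₂])
  = ((1.59)^2) / ((2.76)^2·(1.66)) = 2.5281/12.645 = 0.1999
Since Q = 0.1999 < Kc = 9.14, the reaction proceeds forward (toward products) to reach equilibrium.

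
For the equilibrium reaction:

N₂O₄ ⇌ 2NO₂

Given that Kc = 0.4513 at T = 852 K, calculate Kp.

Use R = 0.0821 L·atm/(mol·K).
K_p = 31.5681

Δn = (moles gaseous products) − (moles gaseous reactants) = 1
T = 852 K; RT = 0.0821 × 852 = 69.9492
Kp = Kc·(RT)^Δn = 0.4513 × (69.9492)^1 = 0.4513 × 69.9492 = 31.5681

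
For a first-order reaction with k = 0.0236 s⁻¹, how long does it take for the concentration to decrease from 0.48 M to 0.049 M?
96.69 s

From ln[A] = ln[A]₀ - k·t: t = ln([A]₀/[A])/k = ln(0.48/0.049)/0.0236 = ln(9.7959)/0.0236 = 2.2820/0.0236 = 96.69 s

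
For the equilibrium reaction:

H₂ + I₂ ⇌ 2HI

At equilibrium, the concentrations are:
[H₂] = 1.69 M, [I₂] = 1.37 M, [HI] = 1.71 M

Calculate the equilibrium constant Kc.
K_c = 1.2629

Kc = ([HI]^2) / ([H₂] × [I₂])
   = ((1.71)^2) / ((1.69)·(1.37))
   = 2.9241 / 2.3153 = 1.2629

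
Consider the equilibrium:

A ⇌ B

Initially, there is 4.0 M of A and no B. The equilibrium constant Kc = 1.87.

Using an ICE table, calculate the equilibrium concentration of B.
[B] = 2.606 M

ICE: [A] = 4.0 − x, [B] = x.
Kc = x/(4.0 − x) = 1.87 ⇒ x = 1.87·4.0/(1 + 1.87) = 7.48/2.87 = 2.606.
[B] = x = 2.606 M.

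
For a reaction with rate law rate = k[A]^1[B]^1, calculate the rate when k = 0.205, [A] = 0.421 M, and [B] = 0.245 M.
0.02114 M/s

rate = k·[A]^1·[B]^1 = 0.205·(0.421)^1·(0.245)^1 = 0.205·0.421·0.245 = 0.02114 M/s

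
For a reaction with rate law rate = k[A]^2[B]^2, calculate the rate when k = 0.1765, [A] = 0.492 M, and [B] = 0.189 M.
0.001526 M/s

rate = k·[A]^2·[B]^2 = 0.1765·(0.492)^2·(0.189)^2 = 0.1765·0.242064·0.035721 = 0.001526 M/s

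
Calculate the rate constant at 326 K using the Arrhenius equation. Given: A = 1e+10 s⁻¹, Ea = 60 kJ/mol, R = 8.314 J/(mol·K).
2.43e+00 s⁻¹

k = A·exp(-Ea/(R·T)) = 1e+10·exp(-60000/(8.314·326)) = 1e+10·exp(-22.1372) = 1e+10·2.4317e-10 = 2.43e+00 s⁻¹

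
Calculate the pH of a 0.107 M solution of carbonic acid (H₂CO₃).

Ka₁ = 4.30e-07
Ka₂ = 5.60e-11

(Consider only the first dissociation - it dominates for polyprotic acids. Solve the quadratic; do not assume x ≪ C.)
pH = 3.67

x² + Ka₁·x − Ka₁·C = 0 with Ka₁ = 4.30e-07, C = 0.107.
x = (−Ka₁ + √(Ka₁² + 4·Ka₁·C))/2 = 2.1428e-04 M, so pH = 3.67.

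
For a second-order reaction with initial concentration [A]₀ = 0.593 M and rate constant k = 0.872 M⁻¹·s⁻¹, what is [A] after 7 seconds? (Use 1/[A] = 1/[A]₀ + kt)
0.1284 M

1/[A] = 1/[A]₀ + k·t = 1/0.593 + (0.872)·(7) = 1.6863 + 6.1040 = 7.7903
[A] = 1/7.7903 = 0.1284 M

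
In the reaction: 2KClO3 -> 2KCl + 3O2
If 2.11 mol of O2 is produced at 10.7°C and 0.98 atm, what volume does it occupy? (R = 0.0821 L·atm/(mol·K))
T = 10.7°C + 273.15 = 283.85 K
V = nRT/P = (2.11 × 0.0821 × 283.85) / 0.98
V = 50.18 L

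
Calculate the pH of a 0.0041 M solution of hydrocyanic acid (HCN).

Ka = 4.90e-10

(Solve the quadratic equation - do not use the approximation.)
pH = 5.85

x² + Ka×x - Ka×C = 0. Using quadratic formula: [H⁺] = 1.4171e-06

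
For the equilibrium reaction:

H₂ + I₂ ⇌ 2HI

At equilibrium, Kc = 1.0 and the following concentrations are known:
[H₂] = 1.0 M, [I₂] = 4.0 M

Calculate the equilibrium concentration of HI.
[HI] = 2.0000 M

Kc = ([HI]^2) / ([H₂] × [I₂]) = 1.0
[HI]^2 = Kc · (reactant terms)/(other product terms) = 1.0 · 4 / 1 = 4
[HI] = (4)^(1/2) = 2.0000 M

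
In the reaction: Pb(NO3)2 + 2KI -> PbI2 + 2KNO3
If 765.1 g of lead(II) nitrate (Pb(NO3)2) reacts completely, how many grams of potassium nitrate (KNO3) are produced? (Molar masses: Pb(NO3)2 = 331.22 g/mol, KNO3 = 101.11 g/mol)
Moles of Pb(NO3)2 = 765.1 g ÷ 331.22 g/mol = 2.30995 mol
Mole ratio: 2 mol KNO3 / 1 mol Pb(NO3)2
Moles of KNO3 = 2.30995 × (2/1) = 4.61989 mol
Mass of KNO3 = 4.61989 mol × 101.11 g/mol = 467.1 g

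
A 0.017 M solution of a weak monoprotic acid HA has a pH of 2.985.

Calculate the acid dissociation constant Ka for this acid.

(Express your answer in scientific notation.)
K_a = 6.71e-05

[H⁺] = 10^(−pH) = 10^(−2.985) = 1.035e-03 M. For HA ⇌ H⁺ + A⁻, Ka = x²/(C − x) = (1.035e-03)²/(0.017 − 1.035e-03) = 6.71e-05.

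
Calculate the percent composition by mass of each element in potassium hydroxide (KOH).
K: 69.68%, O: 28.52%, H: 1.80%

Molar mass of KOH = 56.11 g/mol
% K = (1 × 39.1) / 56.11 × 100% = 39.1 / 56.11 × 100% = 69.68%
% O = (1 × 16.0) / 56.11 × 100% = 16 / 56.11 × 100% = 28.52%
% H = (1 × 1.008) / 56.11 × 100% = 1.008 / 56.11 × 100% = 1.80%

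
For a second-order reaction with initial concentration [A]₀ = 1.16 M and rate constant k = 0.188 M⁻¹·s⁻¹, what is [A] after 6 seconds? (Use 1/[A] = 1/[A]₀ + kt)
0.5025 M

1/[A] = 1/[A]₀ + k·t = 1/1.16 + (0.188)·(6) = 0.8621 + 1.1280 = 1.9901
[A] = 1/1.9901 = 0.5025 M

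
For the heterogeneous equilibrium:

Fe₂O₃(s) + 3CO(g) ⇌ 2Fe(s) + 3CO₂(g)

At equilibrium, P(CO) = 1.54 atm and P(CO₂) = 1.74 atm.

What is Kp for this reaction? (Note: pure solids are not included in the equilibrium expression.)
K_p = 1.442

Solids (Fe₂O₃, Fe) are excluded.
Kp = P(CO₂)³/P(CO)³ = (1.74)³/(1.54)³ = 5.268/3.652 = 1.442.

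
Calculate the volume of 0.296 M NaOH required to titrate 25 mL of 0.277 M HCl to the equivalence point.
V_{base} = 23.4 mL

At equivalence: moles acid = moles base.
moles HCl = 0.277 M × 0.025 L = 0.006925 mol
V_NaOH = 0.006925 mol ÷ 0.296 M = 0.0234 L = 23.4 mL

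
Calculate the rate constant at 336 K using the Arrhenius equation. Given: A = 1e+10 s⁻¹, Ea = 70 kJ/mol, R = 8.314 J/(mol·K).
1.31e-01 s⁻¹

k = A·exp(-Ea/(R·T)) = 1e+10·exp(-70000/(8.314·336)) = 1e+10·exp(-25.0581) = 1e+10·1.3104e-11 = 1.31e-01 s⁻¹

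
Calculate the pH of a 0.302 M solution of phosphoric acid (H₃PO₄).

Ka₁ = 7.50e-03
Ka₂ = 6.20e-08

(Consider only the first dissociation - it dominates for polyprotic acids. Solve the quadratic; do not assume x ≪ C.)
pH = 1.36

x² + Ka₁·x − Ka₁·C = 0 with Ka₁ = 7.50e-03, C = 0.302.
x = (−Ka₁ + √(Ka₁² + 4·Ka₁·C))/2 = 4.3990e-02 M, so pH = 1.36.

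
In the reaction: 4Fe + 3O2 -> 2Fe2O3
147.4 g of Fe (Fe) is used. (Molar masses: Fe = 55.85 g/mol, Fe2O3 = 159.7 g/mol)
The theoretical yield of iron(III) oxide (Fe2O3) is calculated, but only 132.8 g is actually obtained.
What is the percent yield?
Moles of Fe = 147.4 g ÷ 55.85 g/mol = 2.63921 mol
Mole ratio: 2 mol Fe2O3 / 4 mol Fe
Moles of Fe2O3 = 2.63921 × (2/4) = 1.31961 mol
Theoretical yield = 1.31961 mol × 159.7 g/mol = 210.74 g
Actual yield = 132.8 g
Percent yield = (132.8 / 210.74) × 100% = 63.0%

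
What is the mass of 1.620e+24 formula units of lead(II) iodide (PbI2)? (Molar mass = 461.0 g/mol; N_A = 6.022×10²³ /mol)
Moles = 1.620e+24 ÷ 6.022×10²³ = 2.69014 mol
Mass = 2.69014 mol × 461.0 g/mol = 1240 g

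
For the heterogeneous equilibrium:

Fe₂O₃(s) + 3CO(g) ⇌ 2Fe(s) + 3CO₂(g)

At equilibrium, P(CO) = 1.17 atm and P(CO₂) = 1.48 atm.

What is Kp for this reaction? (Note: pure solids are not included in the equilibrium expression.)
K_p = 2.024

Solids (Fe₂O₃, Fe) are excluded.
Kp = P(CO₂)³/P(CO)³ = (1.48)³/(1.17)³ = 3.242/1.602 = 2.024.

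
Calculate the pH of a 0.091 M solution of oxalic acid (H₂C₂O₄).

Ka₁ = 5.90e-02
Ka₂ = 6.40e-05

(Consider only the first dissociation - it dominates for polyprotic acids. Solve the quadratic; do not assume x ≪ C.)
pH = 1.31

x² + Ka₁·x − Ka₁·C = 0 with Ka₁ = 5.90e-02, C = 0.091.
x = (−Ka₁ + √(Ka₁² + 4·Ka₁·C))/2 = 4.9489e-02 M, so pH = 1.31.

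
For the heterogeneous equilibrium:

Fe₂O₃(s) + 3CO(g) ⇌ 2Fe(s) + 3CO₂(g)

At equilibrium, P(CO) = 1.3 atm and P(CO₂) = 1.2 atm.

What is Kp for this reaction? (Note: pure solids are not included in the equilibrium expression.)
K_p = 0.787

Solids (Fe₂O₃, Fe) are excluded.
Kp = P(CO₂)³/P(CO)³ = (1.2)³/(1.3)³ = 1.728/2.197 = 0.787.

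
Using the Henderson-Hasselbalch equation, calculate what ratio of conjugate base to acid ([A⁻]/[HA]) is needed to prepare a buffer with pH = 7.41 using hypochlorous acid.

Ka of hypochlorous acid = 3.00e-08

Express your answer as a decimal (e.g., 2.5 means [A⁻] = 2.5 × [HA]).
[A⁻]/[HA] = 0.771

pKa = −log(3.00e-08) = 7.5229. pH = pKa + log([A⁻]/[HA]). 7.41 = 7.5229 + log(ratio). log(ratio) = 7.41 − 7.5229 = -0.1129. ratio = 10^(-0.1129) = 0.771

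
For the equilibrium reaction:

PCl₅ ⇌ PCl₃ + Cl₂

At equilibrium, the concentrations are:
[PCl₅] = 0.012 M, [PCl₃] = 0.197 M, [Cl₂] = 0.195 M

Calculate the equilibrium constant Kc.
K_c = 3.2013

Kc = ([PCl₃] × [Cl₂]) / ([PCl₅])
   = ((0.197)·(0.195)) / ((0.012))
   = 0.038415 / 0.012 = 3.2013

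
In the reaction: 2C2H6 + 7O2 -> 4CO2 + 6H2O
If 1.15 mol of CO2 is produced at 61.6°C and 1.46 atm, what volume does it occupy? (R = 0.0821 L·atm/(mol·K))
T = 61.6°C + 273.15 = 334.75 K
V = nRT/P = (1.15 × 0.0821 × 334.75) / 1.46
V = 21.65 L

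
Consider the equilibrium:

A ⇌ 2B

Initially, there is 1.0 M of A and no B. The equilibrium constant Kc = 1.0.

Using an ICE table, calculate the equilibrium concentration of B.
[B] = 0.781 M

ICE: [A] = 1.0 − x, [B] = 2x.
Kc = (2x)²/(1.0 − x) = 1.0 ⇒ 4x² + 1.0x − 1 = 0.
x = (−1.0 + √(1.0² + 4·4·1))/(2·4) = (−1.0 + √17)/8 = 0.39039.
[B] = 2x = 0.781 M.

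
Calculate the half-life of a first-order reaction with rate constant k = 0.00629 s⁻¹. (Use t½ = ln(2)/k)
110.20 s

t½ = ln(2)/k = 0.6931/0.00629 = 110.20 s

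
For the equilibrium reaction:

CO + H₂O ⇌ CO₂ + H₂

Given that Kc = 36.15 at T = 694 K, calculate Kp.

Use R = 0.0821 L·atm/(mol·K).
K_p = 36.1500

Δn = (moles gaseous products) − (moles gaseous reactants) = 0
T = 694 K; RT = 0.0821 × 694 = 56.9774
Kp = Kc·(RT)^Δn = 36.15 × (56.9774)^0 = 36.15 × 1 = 36.1500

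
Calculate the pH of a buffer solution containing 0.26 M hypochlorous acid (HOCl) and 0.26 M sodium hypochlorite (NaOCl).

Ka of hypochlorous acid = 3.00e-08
pH = 7.52

pKa = -log(3.00e-08) = 7.52. pH = pKa + log([A⁻]/[HA]) = 7.52 + log(0.26/0.26)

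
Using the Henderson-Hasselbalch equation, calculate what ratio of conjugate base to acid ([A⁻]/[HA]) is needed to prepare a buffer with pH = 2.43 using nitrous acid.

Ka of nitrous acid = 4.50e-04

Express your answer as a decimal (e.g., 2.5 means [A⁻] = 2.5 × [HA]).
[A⁻]/[HA] = 0.121

pKa = −log(4.50e-04) = 3.3468. pH = pKa + log([A⁻]/[HA]). 2.43 = 3.3468 + log(ratio). log(ratio) = 2.43 − 3.3468 = -0.9168. ratio = 10^(-0.9168) = 0.121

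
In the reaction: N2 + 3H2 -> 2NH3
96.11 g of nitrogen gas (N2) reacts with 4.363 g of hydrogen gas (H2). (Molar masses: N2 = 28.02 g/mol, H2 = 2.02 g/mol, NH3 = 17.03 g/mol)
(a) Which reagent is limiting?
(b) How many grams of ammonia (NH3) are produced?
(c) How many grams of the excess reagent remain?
(a) H2, (b) 24.52 g, (c) 75.94 g

Moles of N2 = 96.11 g ÷ 28.02 g/mol = 3.43005 mol
Moles of H2 = 4.363 g ÷ 2.02 g/mol = 2.1599 mol
Moles ÷ coefficient: N2: 3.43005/1 = 3.43, H2: 2.1599/3 = 0.72
(a) H2 has the smaller value, so H2 is the limiting reagent.
(b) Moles of NH3 = 2.1599 mol H2 × (2/3) = 1.43993 mol; mass = 1.43993 mol × 17.03 g/mol = 24.52 g
(c) N2 consumed = 2.1599 × (1/3) = 0.719967 mol; remaining = 3.43005 − 0.719967 = 2.71008 mol; mass = 2.71008 mol × 28.02 g/mol = 75.94 g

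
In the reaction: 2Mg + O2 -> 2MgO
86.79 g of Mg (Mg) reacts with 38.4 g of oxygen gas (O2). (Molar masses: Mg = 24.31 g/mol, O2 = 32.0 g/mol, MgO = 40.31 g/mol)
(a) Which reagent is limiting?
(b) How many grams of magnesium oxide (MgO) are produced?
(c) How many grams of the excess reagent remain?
(a) O2, (b) 96.74 g, (c) 28.45 g

Moles of Mg = 86.79 g ÷ 24.31 g/mol = 3.57014 mol
Moles of O2 = 38.4 g ÷ 32.0 g/mol = 1.2 mol
Moles ÷ coefficient: Mg: 3.57014/2 = 1.785, O2: 1.2/1 = 1.2
(a) O2 has the smaller value, so O2 is the limiting reagent.
(b) Moles of MgO = 1.2 mol O2 × (2/1) = 2.4 mol; mass = 2.4 mol × 40.31 g/mol = 96.74 g
(c) Mg consumed = 1.2 × (2/1) = 2.4 mol; remaining = 3.57014 − 2.4 = 1.17014 mol; mass = 1.17014 mol × 24.31 g/mol = 28.45 g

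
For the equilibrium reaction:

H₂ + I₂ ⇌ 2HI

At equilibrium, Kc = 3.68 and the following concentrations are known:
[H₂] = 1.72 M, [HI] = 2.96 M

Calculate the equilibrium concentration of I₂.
[I₂] = 1.3842 M

Kc = ([HI]^2) / ([H₂] × [I₂]) = 3.68
[I₂]^1 = (product terms)/(Kc · other reactant terms) = 8.7616 / (3.68 · 1.72) = 1.3842
[I₂] = 1.3842 M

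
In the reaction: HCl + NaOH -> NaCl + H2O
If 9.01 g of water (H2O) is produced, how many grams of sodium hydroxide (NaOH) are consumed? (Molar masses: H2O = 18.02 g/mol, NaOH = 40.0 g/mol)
Moles of H2O = 9.01 g ÷ 18.02 g/mol = 0.5 mol
Mole ratio: 1 mol NaOH / 1 mol H2O
Moles of NaOH = 0.5 × (1/1) = 0.5 mol
Mass of NaOH = 0.5 mol × 40.0 g/mol = 20 g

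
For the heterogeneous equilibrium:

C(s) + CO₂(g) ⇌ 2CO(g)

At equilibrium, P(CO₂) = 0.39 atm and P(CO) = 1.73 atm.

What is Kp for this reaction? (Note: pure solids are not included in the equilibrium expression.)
K_p = 7.674

Solid C is excluded.
Kp = P(CO)²/P(CO₂) = (1.73)²/0.39 = 2.993/0.39 = 7.674.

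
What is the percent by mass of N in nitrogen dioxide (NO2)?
Mass of N in formula = 14.01 × 1 = 14.01 g/mol
Molar mass = 46.01 g/mol
% N = (14.01/46.01) × 100% = 30.45%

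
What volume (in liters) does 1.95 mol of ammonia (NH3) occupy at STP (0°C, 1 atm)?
At STP, 1 mol of gas occupies 22.4 L
Volume = 1.95 mol × 22.4 L/mol = 43.68 L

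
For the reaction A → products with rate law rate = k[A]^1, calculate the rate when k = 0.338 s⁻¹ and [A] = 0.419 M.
0.1416 M/s

rate = k·[A]^1 = 0.338·(0.419)^1 = 0.338·0.419 = 0.1416 M/s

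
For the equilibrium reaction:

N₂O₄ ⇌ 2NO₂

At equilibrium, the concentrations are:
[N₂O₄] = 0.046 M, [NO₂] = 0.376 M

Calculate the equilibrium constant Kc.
K_c = 3.0734

Kc = ([NO₂]^2) / ([N₂O₄])
   = ((0.376)^2) / ((0.046))
   = 0.14138 / 0.046 = 3.0734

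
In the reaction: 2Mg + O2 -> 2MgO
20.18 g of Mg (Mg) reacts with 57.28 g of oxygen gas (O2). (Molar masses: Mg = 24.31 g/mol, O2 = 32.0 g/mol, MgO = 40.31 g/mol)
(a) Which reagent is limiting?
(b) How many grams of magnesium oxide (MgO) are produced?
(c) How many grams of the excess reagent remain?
(a) Mg, (b) 33.46 g, (c) 44 g

Moles of Mg = 20.18 g ÷ 24.31 g/mol = 0.830111 mol
Moles of O2 = 57.28 g ÷ 32.0 g/mol = 1.79 mol
Moles ÷ coefficient: Mg: 0.830111/2 = 0.4151, O2: 1.79/1 = 1.79
(a) Mg has the smaller value, so Mg is the limiting reagent.
(b) Moles of MgO = 0.830111 mol Mg × (2/2) = 0.830111 mol; mass = 0.830111 mol × 40.31 g/mol = 33.46 g
(c) O2 consumed = 0.830111 × (1/2) = 0.415056 mol; remaining = 1.79 − 0.415056 = 1.37494 mol; mass = 1.37494 mol × 32.0 g/mol = 44 g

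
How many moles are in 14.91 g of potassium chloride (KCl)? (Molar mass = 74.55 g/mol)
Moles = 14.91 g ÷ 74.55 g/mol = 0.2 mol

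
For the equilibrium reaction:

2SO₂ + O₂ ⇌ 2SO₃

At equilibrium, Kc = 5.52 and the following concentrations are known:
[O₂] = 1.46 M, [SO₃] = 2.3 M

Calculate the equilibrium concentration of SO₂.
[SO₂] = 0.8102 M

Kc = ([SO₃]^2) / ([SO₂]^2 × [O₂]) = 5.52
[SO₂]^2 = (product terms)/(Kc · other reactant terms) = 5.29 / (5.52 · 1.46) = 0.65639
[SO₂] = (0.65639)^(1/2) = 0.8102 M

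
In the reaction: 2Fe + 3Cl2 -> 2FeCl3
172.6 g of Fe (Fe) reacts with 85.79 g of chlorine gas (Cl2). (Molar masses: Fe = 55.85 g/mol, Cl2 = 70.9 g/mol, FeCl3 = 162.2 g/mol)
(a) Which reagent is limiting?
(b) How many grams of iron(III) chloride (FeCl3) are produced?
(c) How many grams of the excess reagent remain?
(a) Cl2, (b) 130.8 g, (c) 127.5 g

Moles of Fe = 172.6 g ÷ 55.85 g/mol = 3.09042 mol
Moles of Cl2 = 85.79 g ÷ 70.9 g/mol = 1.21001 mol
Moles ÷ coefficient: Fe: 3.09042/2 = 1.545, Cl2: 1.21001/3 = 0.4033
(a) Cl2 has the smaller value, so Cl2 is the limiting reagent.
(b) Moles of FeCl3 = 1.21001 mol Cl2 × (2/3) = 0.806676 mol; mass = 0.806676 mol × 162.2 g/mol = 130.8 g
(c) Fe consumed = 1.21001 × (2/3) = 0.806676 mol; remaining = 3.09042 − 0.806676 = 2.28374 mol; mass = 2.28374 mol × 55.85 g/mol = 127.5 g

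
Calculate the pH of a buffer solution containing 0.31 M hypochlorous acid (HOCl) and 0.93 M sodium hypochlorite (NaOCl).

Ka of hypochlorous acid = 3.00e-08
pH = 8.00

pKa = -log(3.00e-08) = 7.52. pH = pKa + log([A⁻]/[HA]) = 7.52 + log(0.93/0.31)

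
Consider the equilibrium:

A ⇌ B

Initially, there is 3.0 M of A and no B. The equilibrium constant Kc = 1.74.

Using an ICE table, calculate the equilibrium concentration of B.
[B] = 1.905 M

ICE: [A] = 3.0 − x, [B] = x.
Kc = x/(3.0 − x) = 1.74 ⇒ x = 1.74·3.0/(1 + 1.74) = 5.22/2.74 = 1.905.
[B] = x = 1.905 M.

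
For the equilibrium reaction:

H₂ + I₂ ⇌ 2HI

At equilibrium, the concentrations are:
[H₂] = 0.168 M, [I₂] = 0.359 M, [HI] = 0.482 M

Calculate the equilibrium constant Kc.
K_c = 3.8520

Kc = ([HI]^2) / ([H₂] × [I₂])
   = ((0.482)^2) / ((0.168)·(0.359))
   = 0.23232 / 0.060312 = 3.8520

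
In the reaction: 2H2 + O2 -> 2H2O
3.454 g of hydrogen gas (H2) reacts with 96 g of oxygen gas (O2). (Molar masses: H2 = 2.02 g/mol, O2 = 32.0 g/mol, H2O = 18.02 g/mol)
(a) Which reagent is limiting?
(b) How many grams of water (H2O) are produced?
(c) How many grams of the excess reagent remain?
(a) H2, (b) 30.81 g, (c) 68.64 g

Moles of H2 = 3.454 g ÷ 2.02 g/mol = 1.7099 mol
Moles of O2 = 96 g ÷ 32.0 g/mol = 3 mol
Moles ÷ coefficient: H2: 1.7099/2 = 0.855, O2: 3/1 = 3
(a) H2 has the smaller value, so H2 is the limiting reagent.
(b) Moles of H2O = 1.7099 mol H2 × (2/2) = 1.7099 mol; mass = 1.7099 mol × 18.02 g/mol = 30.81 g
(c) O2 consumed = 1.7099 × (1/2) = 0.85495 mol; remaining = 3 − 0.85495 = 2.14505 mol; mass = 2.14505 mol × 32.0 g/mol = 68.64 g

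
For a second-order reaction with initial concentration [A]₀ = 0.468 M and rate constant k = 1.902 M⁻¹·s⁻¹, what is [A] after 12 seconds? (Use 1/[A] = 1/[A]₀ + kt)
0.0401 M

1/[A] = 1/[A]₀ + k·t = 1/0.468 + (1.902)·(12) = 2.1368 + 22.8240 = 24.9608
[A] = 1/24.9608 = 0.0401 M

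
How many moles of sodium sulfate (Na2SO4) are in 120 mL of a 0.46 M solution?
Moles = Molarity × Volume (L)
Moles = 0.46 M × 0.12 L = 0.0552 mol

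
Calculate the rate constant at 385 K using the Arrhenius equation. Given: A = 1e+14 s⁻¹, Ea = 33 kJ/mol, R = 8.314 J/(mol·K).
3.33e+09 s⁻¹

k = A·exp(-Ea/(R·T)) = 1e+14·exp(-33000/(8.314·385)) = 1e+14·exp(-10.3096) = 1e+14·3.3311e-05 = 3.33e+09 s⁻¹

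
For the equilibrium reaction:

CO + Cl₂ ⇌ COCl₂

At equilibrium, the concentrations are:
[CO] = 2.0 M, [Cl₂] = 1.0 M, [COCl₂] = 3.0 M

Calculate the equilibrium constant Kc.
K_c = 1.5000

Kc = ([COCl₂]) / ([CO] × [Cl₂])
   = ((3.0)) / ((2.0)·(1.0))
   = 3 / 2 = 1.5000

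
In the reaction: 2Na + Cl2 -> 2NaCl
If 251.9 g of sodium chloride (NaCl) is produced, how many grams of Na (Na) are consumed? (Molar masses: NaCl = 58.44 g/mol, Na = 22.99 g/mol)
Moles of NaCl = 251.9 g ÷ 58.44 g/mol = 4.3104 mol
Mole ratio: 2 mol Na / 2 mol NaCl
Moles of Na = 4.3104 × (2/2) = 4.3104 mol
Mass of Na = 4.3104 mol × 22.99 g/mol = 99.1 g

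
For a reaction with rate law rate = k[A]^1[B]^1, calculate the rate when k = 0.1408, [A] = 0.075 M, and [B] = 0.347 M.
0.003664 M/s

rate = k·[A]^1·[B]^1 = 0.1408·(0.075)^1·(0.347)^1 = 0.1408·0.075·0.347 = 0.003664 M/s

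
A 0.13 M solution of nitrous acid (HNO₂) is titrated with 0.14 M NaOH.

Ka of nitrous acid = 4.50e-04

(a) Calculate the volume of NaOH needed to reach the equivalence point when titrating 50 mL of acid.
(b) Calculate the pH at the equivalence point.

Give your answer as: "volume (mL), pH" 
V = 46.4 mL, pH = 8.09

(a) At equivalence: moles acid = moles base.
moles acid = 0.13 × 0.05 = 0.0065 mol; V_NaOH = 0.0065/0.14 = 0.04643 L = 46.4 mL.
(b) At equivalence, all acid → conjugate base A⁻ at [A⁻] = 0.0065/0.09643 = 0.06741 M.
Kb = Kw/Ka = 1.0e-14/4.50e-04 = 2.222e-11; [OH⁻] = √(Kb·[A⁻]) = 1.224e-06; pOH = 5.91; pH = 14 − pOH = 8.09.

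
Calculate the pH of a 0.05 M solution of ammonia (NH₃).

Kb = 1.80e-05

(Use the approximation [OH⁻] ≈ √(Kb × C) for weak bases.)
pH = 10.98

[OH⁻] = √(Kb × C) = √(1.80e-05 × 0.05) = 9.4868e-04. pOH = 3.02, pH = 14 - pOH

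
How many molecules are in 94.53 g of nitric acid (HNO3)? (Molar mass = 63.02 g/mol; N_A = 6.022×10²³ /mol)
Moles = 94.53 g ÷ 63.02 g/mol = 1.5 mol
Molecules = 1.5 mol × 6.022×10²³ /mol = 9.033e+23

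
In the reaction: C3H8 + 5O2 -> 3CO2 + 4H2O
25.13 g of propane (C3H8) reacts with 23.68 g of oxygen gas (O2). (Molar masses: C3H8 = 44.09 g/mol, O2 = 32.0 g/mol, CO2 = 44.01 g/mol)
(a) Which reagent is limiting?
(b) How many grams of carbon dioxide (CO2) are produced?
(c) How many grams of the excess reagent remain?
(a) O2, (b) 19.54 g, (c) 18.6 g

Moles of C3H8 = 25.13 g ÷ 44.09 g/mol = 0.569971 mol
Moles of O2 = 23.68 g ÷ 32.0 g/mol = 0.74 mol
Moles ÷ coefficient: C3H8: 0.569971/1 = 0.57, O2: 0.74/5 = 0.148
(a) O2 has the smaller value, so O2 is the limiting reagent.
(b) Moles of CO2 = 0.74 mol O2 × (3/5) = 0.444 mol; mass = 0.444 mol × 44.01 g/mol = 19.54 g
(c) C3H8 consumed = 0.74 × (1/5) = 0.148 mol; remaining = 0.569971 − 0.148 = 0.421971 mol; mass = 0.421971 mol × 44.09 g/mol = 18.6 g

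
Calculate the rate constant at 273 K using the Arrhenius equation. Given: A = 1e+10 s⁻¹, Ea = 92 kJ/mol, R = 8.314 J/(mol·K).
2.49e-08 s⁻¹

k = A·exp(-Ea/(R·T)) = 1e+10·exp(-92000/(8.314·273)) = 1e+10·exp(-40.5336) = 1e+10·2.4916e-18 = 2.49e-08 s⁻¹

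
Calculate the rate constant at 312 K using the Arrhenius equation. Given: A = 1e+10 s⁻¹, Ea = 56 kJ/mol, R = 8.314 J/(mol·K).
4.21e+00 s⁻¹

k = A·exp(-Ea/(R·T)) = 1e+10·exp(-56000/(8.314·312)) = 1e+10·exp(-21.5885) = 1e+10·4.2093e-10 = 4.21e+00 s⁻¹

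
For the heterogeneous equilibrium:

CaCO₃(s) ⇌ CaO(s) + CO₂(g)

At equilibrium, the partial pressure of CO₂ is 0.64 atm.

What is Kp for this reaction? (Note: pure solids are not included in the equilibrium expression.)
K_p = 0.64

Solids (CaCO₃, CaO) have activity 1 and are excluded.
Kp = P(CO₂) = 0.64.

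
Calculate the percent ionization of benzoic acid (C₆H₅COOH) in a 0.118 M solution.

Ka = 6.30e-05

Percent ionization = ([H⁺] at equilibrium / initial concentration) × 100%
Percent ionization = 2.28%

Let x = [H⁺]. Ka = x²/(C - x) ⇒ x² + (6.30e-05)x - (6.30e-05)(0.118) = 0. x = 2.6952e-03. Percent = (2.6952e-03/0.118) × 100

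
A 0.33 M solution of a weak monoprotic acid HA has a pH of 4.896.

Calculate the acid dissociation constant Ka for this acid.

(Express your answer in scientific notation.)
K_a = 4.89e-10

[H⁺] = 10^(−pH) = 10^(−4.896) = 1.271e-05 M. For HA ⇌ H⁺ + A⁻, Ka = x²/(C − x) = (1.271e-05)²/(0.33 − 1.271e-05) = 4.89e-10.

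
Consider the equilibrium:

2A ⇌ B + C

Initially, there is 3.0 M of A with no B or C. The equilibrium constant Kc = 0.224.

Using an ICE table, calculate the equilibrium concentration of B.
[B] = 0.729 M

ICE: [A] = 3.0 − 2x, [B] = [C] = x.
Kc = x²/(3.0 − 2x)² = 0.224 ⇒ √Kc = x/(3.0 − 2x).
x = √0.224·3.0/(1 + 2√0.224) = 0.47329·3.0/1.9466 = 0.72941.
[B] = x = 0.729 M.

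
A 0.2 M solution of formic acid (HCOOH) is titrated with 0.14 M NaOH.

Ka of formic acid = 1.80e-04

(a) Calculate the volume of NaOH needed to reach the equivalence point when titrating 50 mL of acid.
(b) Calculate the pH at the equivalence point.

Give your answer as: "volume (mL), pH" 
V = 71.4 mL, pH = 8.33

(a) At equivalence: moles acid = moles base.
moles acid = 0.2 × 0.05 = 0.01 mol; V_NaOH = 0.01/0.14 = 0.07143 L = 71.4 mL.
(b) At equivalence, all acid → conjugate base A⁻ at [A⁻] = 0.01/0.1214 = 0.08235 M.
Kb = Kw/Ka = 1.0e-14/1.80e-04 = 5.556e-11; [OH⁻] = √(Kb·[A⁻]) = 2.139e-06; pOH = 5.67; pH = 14 − pOH = 8.33.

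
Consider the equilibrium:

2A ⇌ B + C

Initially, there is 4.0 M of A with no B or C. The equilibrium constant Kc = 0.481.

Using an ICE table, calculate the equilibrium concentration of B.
[B] = 1.162 M

ICE: [A] = 4.0 − 2x, [B] = [C] = x.
Kc = x²/(4.0 − 2x)² = 0.481 ⇒ √Kc = x/(4.0 − 2x).
x = √0.481·4.0/(1 + 2√0.481) = 0.69354·4.0/2.3871 = 1.1622.
[B] = x = 1.162 M.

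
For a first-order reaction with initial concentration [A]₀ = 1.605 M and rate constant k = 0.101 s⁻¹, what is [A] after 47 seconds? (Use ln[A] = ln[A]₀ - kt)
0.0139 M

ln[A] = ln[A]₀ - k·t = ln(1.605) - (0.101)·(47) = 0.4731 - 4.7470 = -4.2739
[A] = e^(-4.2739) = 0.0139 M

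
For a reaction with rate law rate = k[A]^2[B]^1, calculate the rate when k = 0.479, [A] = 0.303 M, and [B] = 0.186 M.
0.00818 M/s

rate = k·[A]^2·[B]^1 = 0.479·(0.303)^2·(0.186)^1 = 0.479·0.091809·0.186 = 0.00818 M/s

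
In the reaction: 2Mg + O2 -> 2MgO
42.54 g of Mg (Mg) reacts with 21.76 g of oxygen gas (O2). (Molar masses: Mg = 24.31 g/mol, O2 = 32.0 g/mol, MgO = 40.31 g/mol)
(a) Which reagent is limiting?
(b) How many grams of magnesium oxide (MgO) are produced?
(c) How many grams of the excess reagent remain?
(a) O2, (b) 54.82 g, (c) 9.478 g

Moles of Mg = 42.54 g ÷ 24.31 g/mol = 1.7499 mol
Moles of O2 = 21.76 g ÷ 32.0 g/mol = 0.68 mol
Moles ÷ coefficient: Mg: 1.7499/2 = 0.8749, O2: 0.68/1 = 0.68
(a) O2 has the smaller value, so O2 is the limiting reagent.
(b) Moles of MgO = 0.68 mol O2 × (2/1) = 1.36 mol; mass = 1.36 mol × 40.31 g/mol = 54.82 g
(c) Mg consumed = 0.68 × (2/1) = 1.36 mol; remaining = 1.7499 − 1.36 = 0.389897 mol; mass = 0.389897 mol × 24.31 g/mol = 9.478 g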